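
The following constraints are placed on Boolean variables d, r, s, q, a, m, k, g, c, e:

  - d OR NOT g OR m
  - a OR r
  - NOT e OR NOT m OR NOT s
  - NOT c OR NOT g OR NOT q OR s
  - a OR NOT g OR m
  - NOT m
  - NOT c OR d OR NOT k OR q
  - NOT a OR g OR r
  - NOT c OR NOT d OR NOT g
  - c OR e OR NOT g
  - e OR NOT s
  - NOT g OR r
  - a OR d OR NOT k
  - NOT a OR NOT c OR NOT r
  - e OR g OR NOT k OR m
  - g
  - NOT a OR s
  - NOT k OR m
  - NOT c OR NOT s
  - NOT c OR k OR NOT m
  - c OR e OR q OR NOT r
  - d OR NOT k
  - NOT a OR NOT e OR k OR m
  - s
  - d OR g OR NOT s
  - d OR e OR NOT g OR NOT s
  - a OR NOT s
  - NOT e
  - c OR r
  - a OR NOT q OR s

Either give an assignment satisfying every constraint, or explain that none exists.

Case s = True:
  (NOT m) forces m = False.
  (e OR NOT s) forces e = True.
  Clause (NOT e) is falsified — contradiction.
Case s = False:
  Clause (s) is falsified — contradiction.
Both cases fail, so the formula is unsatisfiable.

UNSATISFIABLE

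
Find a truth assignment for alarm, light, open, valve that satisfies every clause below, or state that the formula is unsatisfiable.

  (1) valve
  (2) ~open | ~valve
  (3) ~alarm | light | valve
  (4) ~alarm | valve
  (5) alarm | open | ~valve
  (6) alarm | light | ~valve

alarm = True; light = False; open = False; valve = True

Unit clause (valve) forces valve = True.
In (~open | ~valve) only ~open is left, so open = False.
In (alarm | open | ~valve) only alarm is left, so alarm = True.
Set light = False.
Check each clause:
  (valve): valve holds.
  (~open | ~valve): ~open holds.
  (~alarm | light | valve): valve holds.
  (~alarm | valve): valve holds.
  (alarm | open | ~valve): alarm holds.
  (alarm | light | ~valve): alarm holds.
All clauses satisfied.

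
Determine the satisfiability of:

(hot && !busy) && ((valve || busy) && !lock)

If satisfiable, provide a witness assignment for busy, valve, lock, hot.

busy = False, valve = True, lock = False, hot = True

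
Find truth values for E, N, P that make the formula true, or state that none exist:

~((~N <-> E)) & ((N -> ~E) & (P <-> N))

E = False, N = False, P = False

  ~((~N <-> E)) = True
    ~N <-> E = False
      ~N = True
  (N -> ~E) & (P <-> N) = True
    N -> ~E = True
      ~E = True
    P <-> N = True
Both conjuncts True, so the formula holds.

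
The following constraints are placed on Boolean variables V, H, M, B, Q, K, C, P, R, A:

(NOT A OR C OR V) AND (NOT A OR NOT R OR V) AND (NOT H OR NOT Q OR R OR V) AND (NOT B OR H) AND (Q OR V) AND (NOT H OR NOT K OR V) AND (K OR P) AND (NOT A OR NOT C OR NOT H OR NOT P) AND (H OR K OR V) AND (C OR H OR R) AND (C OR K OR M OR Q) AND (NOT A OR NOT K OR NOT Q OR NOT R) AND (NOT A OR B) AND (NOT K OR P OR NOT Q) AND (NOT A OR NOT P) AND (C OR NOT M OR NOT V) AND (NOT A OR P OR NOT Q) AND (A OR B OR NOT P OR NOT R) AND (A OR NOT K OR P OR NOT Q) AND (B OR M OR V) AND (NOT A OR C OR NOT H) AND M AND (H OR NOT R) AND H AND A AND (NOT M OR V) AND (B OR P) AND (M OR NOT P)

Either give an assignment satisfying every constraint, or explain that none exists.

V = True; H = True; M = True; B = True; Q = False; K = True; C = True; P = False; R = True; A = True

Unit clause (M) forces M = True.
Unit clause (H) forces H = True.
Unit clause (A) forces A = True.
In (NOT M OR V) only V is left, so V = True.
In (NOT A OR B) only B is left, so B = True.
In (NOT A OR NOT P) only NOT P is left, so P = False.
In (C OR NOT M OR NOT V) only C is left, so C = True.
In (NOT A OR P OR NOT Q) only NOT Q is left, so Q = False.
In (K OR P) only K is left, so K = True.
Set R = True.
All clauses satisfied.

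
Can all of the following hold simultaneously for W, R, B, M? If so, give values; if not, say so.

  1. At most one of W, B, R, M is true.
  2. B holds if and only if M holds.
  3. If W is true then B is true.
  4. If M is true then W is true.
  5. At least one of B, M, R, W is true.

W = False, R = True, B = False, M = False

  (1) {W, B, R, M}: 1 true — at most one ✓
  (2) B=F, M=F — same ✓
  (3) W=F ⇒ B: vacuous ✓
  (4) M=F ⇒ W: vacuous ✓
  (5) {B, M, R, W}: 1 true — at least one ✓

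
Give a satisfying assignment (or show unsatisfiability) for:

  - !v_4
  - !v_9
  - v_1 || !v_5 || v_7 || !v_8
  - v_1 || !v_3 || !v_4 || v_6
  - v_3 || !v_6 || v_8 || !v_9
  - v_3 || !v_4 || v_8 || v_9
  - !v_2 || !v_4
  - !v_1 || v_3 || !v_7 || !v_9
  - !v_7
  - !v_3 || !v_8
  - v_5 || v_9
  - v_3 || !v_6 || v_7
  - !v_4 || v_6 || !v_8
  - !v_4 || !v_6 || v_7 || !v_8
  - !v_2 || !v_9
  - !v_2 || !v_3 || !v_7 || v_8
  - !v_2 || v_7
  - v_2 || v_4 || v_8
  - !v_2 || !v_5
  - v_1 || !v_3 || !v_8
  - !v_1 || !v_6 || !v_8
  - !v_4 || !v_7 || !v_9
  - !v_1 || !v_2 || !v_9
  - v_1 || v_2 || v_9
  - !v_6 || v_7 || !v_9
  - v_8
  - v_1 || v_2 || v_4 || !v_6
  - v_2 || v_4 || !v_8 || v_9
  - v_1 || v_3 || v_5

The formula is unsatisfiable.

Case v_4 = True:
  Clause (!v_4) is falsified — contradiction.
Case v_4 = False:
  (!v_9) forces v_9 = False.
  (!v_7) forces v_7 = False.
  (v_5 || v_9) forces v_5 = True.
  (!v_2 || v_7) forces v_2 = False.
  (v_2 || v_4 || v_8) forces v_8 = True.
  Clause (v_2 || v_4 || !v_8 || v_9) is falsified — contradiction.
Both cases fail, so the formula is unsatisfiable.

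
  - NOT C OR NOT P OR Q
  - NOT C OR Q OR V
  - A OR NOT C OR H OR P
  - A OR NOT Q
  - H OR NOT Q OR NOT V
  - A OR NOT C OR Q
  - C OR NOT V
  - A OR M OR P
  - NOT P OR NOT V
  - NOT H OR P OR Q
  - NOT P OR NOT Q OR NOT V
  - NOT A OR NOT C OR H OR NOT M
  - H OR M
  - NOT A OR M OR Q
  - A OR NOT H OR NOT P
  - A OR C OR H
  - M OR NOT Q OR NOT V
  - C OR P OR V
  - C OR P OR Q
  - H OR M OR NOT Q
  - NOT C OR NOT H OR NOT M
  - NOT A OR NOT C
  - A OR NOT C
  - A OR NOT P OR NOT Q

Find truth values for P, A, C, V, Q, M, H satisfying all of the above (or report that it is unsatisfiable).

Set P = True.
  then (NOT P OR NOT V) forces V = False.
Set A = True.
  then (NOT A OR NOT C) forces C = False.
Set Q = True.
Set M = True.
Set H = True.
All clauses satisfied.

P: True; A: True; C: False; V: False; Q: True; M: True; H: True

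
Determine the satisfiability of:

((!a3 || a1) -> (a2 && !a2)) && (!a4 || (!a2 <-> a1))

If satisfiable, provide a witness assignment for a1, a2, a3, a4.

a1 = False; a2 = True; a3 = True; a4 = False

  (!a3 || a1) -> (a2 && !a2) = True
    !a3 || a1 = False
      !a3 = False
    a2 && !a2 = False
      !a2 = False
  !a4 || (!a2 <-> a1) = True
    !a4 = True
    !a2 <-> a1 = True
      !a2 = False
Both conjuncts True, so the formula holds.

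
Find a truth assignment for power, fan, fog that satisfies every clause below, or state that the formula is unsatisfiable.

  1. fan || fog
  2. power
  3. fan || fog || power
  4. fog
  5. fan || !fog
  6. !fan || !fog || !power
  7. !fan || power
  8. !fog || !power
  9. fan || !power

Case power = True:
  (fog) forces fog = True.
  Clause (!fog || !power) is falsified — contradiction.
Case power = False:
  Clause (power) is falsified — contradiction.
Both cases fail, so the formula is unsatisfiable.

The formula is unsatisfiable.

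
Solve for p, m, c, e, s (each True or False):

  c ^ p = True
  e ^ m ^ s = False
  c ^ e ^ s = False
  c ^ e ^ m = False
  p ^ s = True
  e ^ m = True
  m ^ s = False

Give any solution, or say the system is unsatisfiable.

p = False; m = True; c = True; e = False; s = True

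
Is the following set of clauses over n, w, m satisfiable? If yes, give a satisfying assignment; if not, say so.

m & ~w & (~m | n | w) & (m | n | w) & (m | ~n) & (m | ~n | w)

n = True, w = False, m = True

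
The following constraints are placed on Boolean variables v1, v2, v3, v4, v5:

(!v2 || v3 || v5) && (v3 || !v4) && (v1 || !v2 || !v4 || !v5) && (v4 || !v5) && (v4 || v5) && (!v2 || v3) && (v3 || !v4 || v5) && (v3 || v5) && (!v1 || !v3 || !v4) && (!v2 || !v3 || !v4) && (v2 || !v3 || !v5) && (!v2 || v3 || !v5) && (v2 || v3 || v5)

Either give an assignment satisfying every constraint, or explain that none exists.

Set v1 = False.
Try v2 = True:
  (!v2 || v3) forces v3 = True.
  (!v2 || !v3 || !v4) forces v4 = False.
  (v4 || !v5) forces v5 = False.
  clause (v4 || v5) is falsified — backtrack.
So v2 = False.
Try v3 = False:
  (v3 || !v4) forces v4 = False.
  (v4 || !v5) forces v5 = False.
  clause (v4 || v5) is falsified — backtrack.
So v3 = True.
  then (v2 || !v3 || !v5) forces v5 = False.
  then (v4 || v5) forces v4 = True.
All clauses satisfied.

v1 = False; v2 = False; v3 = True; v4 = True; v5 = False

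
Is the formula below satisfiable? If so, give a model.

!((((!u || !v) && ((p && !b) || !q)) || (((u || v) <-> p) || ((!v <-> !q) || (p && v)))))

q: True, b: True, p: False, v: False, u: True

  !((((!u || !v) && ((p && !b) || !q)) || (((u || v) <-> p) || ((!v <-> !q) || (p && v))))) = True
    ((!u || !v) && ((p && !b) || !q)) || (((u || v) <-> p) || ((!v <-> !q) || (p && v))) = False
      (!u || !v) && ((p && !b) || !q) = False
        !u || !v = True
          !u = False
          !v = True
        (p && !b) || !q = False
          p && !b = False
            !b = False
          !q = False
      ((u || v) <-> p) || ((!v <-> !q) || (p && v)) = False
        (u || v) <-> p = False
          u || v = True
        (!v <-> !q) || (p && v) = False
          !v <-> !q = False
            !v = True
            !q = False
          p && v = False
The formula evaluates to True.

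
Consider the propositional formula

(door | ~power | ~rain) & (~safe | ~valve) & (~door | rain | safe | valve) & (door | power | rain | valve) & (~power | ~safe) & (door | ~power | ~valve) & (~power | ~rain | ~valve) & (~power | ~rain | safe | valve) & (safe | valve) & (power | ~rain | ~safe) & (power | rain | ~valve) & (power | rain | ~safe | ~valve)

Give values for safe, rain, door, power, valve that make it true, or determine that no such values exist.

Set safe = False.
  then (safe | valve) forces valve = True.
Set rain = False.
  then (power | rain | ~valve) forces power = True.
  then (door | ~power | ~valve) forces door = True.
All clauses satisfied.

safe: False; rain: False; door: True; power: True; valve: True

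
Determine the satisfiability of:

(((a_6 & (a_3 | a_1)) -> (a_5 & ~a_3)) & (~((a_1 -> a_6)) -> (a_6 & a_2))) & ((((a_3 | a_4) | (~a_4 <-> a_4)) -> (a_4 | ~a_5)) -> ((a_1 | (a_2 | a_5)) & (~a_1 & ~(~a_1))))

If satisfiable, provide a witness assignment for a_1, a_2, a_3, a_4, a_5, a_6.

a_1: False, a_2: True, a_3: True, a_4: False, a_5: True, a_6: False

  ((a_6 & (a_3 | a_1)) -> (a_5 & ~a_3)) & (~((a_1 -> a_6)) -> (a_6 & a_2)) = True
    (a_6 & (a_3 | a_1)) -> (a_5 & ~a_3) = True
      a_6 & (a_3 | a_1) = False
        a_3 | a_1 = True
      a_5 & ~a_3 = False
        ~a_3 = False
    ~((a_1 -> a_6)) -> (a_6 & a_2) = True
      ~((a_1 -> a_6)) = False
        a_1 -> a_6 = True
      a_6 & a_2 = False
  (((a_3 | a_4) | (~a_4 <-> a_4)) -> (a_4 | ~a_5)) -> ((a_1 | (a_2 | a_5)) & (~a_1 & ~(~a_1))) = True
    ((a_3 | a_4) | (~a_4 <-> a_4)) -> (a_4 | ~a_5) = False
      (a_3 | a_4) | (~a_4 <-> a_4) = True
        a_3 | a_4 = True
        ~a_4 <-> a_4 = False
          ~a_4 = True
      a_4 | ~a_5 = False
        ~a_5 = False
    (a_1 | (a_2 | a_5)) & (~a_1 & ~(~a_1)) = False
      a_1 | (a_2 | a_5) = True
        a_2 | a_5 = True
      ~a_1 & ~(~a_1) = False
        ~a_1 = True
        ~(~a_1) = False
          ~a_1 = True
Both conjuncts True, so the formula holds.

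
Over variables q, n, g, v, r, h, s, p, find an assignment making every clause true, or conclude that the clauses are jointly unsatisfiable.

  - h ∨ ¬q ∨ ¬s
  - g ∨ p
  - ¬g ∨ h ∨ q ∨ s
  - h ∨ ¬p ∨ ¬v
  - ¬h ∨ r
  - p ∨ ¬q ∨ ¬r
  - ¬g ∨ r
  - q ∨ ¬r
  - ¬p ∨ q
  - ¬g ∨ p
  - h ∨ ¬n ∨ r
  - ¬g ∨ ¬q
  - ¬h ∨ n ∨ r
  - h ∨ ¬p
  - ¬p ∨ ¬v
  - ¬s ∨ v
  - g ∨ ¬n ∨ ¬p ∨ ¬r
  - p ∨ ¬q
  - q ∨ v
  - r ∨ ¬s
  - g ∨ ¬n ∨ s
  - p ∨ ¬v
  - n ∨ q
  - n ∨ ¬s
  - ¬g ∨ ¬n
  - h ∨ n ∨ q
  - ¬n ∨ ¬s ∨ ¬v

q = True, n = False, g = False, v = False, r = True, h = True, s = False, p = True

Set q = True.
  then (¬g ∨ ¬q) forces g = False.
  then (p ∨ ¬q) forces p = True.
  then (h ∨ ¬p) forces h = True.
  then (¬p ∨ ¬v) forces v = False.
  then (¬s ∨ v) forces s = False.
  then (g ∨ ¬n ∨ s) forces n = False.
  then (¬h ∨ r) forces r = True.
All clauses satisfied.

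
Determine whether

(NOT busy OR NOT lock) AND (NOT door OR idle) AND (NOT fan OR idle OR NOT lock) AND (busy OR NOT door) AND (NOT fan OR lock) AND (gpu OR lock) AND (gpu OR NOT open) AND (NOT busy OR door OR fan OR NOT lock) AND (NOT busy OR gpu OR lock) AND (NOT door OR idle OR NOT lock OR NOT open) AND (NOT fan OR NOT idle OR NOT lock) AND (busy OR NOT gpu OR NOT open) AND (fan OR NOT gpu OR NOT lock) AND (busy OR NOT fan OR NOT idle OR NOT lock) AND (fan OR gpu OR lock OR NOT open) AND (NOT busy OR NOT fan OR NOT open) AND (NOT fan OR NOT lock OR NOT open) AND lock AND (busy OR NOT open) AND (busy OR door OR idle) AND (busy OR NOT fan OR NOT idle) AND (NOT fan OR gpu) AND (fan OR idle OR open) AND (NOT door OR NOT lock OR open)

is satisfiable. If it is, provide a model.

Unit clause (lock) forces lock = True.
In (NOT busy OR NOT lock) only NOT busy is left, so busy = False.
In (busy OR NOT door) only NOT door is left, so door = False.
In (busy OR NOT open) only NOT open is left, so open = False.
In (busy OR door OR idle) only idle is left, so idle = True.
In (busy OR NOT fan OR NOT idle) only NOT fan is left, so fan = False.
In (fan OR NOT gpu OR NOT lock) only NOT gpu is left, so gpu = False.
All clauses satisfied.

idle = True, lock = True, gpu = False, door = False, open = False, fan = False, busy = False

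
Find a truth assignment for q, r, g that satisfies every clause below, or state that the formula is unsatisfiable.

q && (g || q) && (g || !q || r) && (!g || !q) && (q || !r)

Unit clause (q) forces q = True.
In (!g || !q) only !g is left, so g = False.
In (g || !q || r) only r is left, so r = True.
Check each clause:
  (q): q holds.
  (g || q): q holds.
  (g || !q || r): r holds.
  (!g || !q): !g holds.
  (q || !r): q holds.
All clauses satisfied.

q = True, r = True, g = False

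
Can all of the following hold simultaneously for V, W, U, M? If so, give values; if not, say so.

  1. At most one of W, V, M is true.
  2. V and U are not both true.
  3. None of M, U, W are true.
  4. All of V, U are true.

The formula is unsatisfiable.

Case U = True:
  Constraint (3) is violated (U=T) — contradiction.
Case U = False:
  Constraint (4) is violated (U=F) — contradiction.
Both cases fail — unsatisfiable.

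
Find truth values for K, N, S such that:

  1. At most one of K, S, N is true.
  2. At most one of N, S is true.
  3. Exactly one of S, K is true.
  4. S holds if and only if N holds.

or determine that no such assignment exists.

K = True, N = False, S = False

  (1) {K, S, N}: 1 true — at most one ✓
  (2) {N, S}: 0 true — at most one ✓
  (3) {S, K}: 1 true — exactly one ✓
  (4) S=F, N=F — same ✓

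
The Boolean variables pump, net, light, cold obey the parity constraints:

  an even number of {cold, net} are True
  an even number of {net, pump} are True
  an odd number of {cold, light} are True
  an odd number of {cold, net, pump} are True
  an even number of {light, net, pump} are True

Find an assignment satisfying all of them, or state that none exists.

pump = True, net = True, light = False, cold = True

{cold, net}: 2 true → even ✓
{net, pump}: 2 true → even ✓
{cold, light}: 1 true → odd ✓
{cold, net, pump}: 3 true → odd ✓
{light, net, pump}: 2 true → even ✓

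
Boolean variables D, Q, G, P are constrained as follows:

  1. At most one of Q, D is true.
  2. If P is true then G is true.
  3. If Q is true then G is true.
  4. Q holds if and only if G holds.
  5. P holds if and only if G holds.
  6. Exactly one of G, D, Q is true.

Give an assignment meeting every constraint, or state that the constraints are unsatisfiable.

D: True, Q: False, G: False, P: False

  (1) {Q, D}: 1 true — at most one ✓
  (2) P=F ⇒ G: vacuous ✓
  (3) Q=F ⇒ G: vacuous ✓
  (4) Q=F, G=F — same ✓
  (5) P=F, G=F — same ✓
  (6) {G, D, Q}: 1 true — exactly one ✓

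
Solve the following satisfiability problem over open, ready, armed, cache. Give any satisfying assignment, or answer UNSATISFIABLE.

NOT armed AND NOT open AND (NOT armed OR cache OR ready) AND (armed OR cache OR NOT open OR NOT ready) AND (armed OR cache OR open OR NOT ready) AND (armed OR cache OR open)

open = False, ready = False, armed = False, cache = True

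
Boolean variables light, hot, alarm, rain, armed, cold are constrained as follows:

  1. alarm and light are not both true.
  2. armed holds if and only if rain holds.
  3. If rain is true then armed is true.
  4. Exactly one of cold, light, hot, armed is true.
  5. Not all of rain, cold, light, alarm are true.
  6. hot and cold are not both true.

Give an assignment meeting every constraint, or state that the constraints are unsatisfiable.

light: False, hot: True, alarm: True, rain: False, armed: False, cold: False

  (1) alarm=T, light=F — not both ✓
  (2) armed=F, rain=F — same ✓
  (3) rain=F ⇒ armed: vacuous ✓
  (4) {cold, light, hot, armed}: 1 true — exactly one ✓
  (5) {rain, cold, light, alarm}: 1/4 true — not all ✓
  (6) hot=T, cold=F — not both ✓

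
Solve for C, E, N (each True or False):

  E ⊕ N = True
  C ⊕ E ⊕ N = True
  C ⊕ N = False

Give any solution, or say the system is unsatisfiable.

C: False, E: True, N: False

E ⊕ N = T ⊕ F = True ✓
C ⊕ E ⊕ N = F ⊕ T ⊕ F = True ✓
C ⊕ N = F ⊕ F = False ✓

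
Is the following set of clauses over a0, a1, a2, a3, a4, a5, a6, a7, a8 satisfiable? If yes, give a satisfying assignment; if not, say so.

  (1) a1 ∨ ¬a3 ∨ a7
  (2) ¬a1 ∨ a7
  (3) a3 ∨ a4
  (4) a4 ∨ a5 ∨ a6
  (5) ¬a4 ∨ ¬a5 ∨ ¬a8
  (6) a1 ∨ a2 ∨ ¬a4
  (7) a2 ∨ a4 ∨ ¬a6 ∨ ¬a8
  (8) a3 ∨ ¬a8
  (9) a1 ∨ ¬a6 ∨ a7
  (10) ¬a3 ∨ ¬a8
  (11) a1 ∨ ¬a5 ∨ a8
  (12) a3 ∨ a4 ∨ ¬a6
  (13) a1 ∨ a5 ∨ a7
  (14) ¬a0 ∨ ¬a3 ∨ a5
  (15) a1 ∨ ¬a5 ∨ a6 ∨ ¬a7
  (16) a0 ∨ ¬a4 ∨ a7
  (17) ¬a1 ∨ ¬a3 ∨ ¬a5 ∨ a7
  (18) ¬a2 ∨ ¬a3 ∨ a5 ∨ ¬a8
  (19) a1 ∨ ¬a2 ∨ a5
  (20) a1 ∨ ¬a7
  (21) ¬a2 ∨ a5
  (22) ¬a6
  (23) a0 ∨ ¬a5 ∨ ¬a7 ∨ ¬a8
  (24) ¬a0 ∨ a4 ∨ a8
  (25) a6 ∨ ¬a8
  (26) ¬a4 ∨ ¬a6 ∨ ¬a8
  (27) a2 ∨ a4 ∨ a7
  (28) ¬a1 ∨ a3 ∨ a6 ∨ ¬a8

Unit clause (¬a6) forces a6 = False.
In (a6 ∨ ¬a8) only ¬a8 is left, so a8 = False.
Set a0 = True.
  then (¬a0 ∨ a4 ∨ a8) forces a4 = True.
Set a1 = True.
  then (¬a1 ∨ a7) forces a7 = True.
Set a2 = False.
Set a3 = True.
  then (¬a0 ∨ ¬a3 ∨ a5) forces a5 = True.
All clauses satisfied.

a0 = True, a1 = True, a2 = False, a3 = True, a4 = True, a5 = True, a6 = False, a7 = True, a8 = False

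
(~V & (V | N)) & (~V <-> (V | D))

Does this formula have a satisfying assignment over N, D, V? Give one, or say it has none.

N = True, D = True, V = False

  ~V & (V | N) = True
    ~V = True
    V | N = True
  ~V <-> (V | D) = True
    ~V = True
    V | D = True
Both conjuncts True, so the formula holds.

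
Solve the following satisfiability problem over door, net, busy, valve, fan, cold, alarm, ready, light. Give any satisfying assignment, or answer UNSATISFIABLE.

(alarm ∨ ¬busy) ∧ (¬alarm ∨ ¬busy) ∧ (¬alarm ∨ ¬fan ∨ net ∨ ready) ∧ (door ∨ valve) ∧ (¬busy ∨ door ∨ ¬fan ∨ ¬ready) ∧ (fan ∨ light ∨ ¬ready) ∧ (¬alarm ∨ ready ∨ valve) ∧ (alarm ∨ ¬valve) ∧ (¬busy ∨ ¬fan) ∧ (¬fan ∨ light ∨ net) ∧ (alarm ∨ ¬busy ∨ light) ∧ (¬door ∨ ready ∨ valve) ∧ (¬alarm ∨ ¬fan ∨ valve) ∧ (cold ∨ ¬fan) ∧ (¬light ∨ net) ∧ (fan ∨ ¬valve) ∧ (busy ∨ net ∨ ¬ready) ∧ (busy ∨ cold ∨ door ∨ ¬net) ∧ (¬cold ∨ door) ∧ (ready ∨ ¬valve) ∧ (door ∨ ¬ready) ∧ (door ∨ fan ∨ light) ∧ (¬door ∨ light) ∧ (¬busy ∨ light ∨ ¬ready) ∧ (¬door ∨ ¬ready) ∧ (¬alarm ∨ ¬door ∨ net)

No satisfying assignment exists.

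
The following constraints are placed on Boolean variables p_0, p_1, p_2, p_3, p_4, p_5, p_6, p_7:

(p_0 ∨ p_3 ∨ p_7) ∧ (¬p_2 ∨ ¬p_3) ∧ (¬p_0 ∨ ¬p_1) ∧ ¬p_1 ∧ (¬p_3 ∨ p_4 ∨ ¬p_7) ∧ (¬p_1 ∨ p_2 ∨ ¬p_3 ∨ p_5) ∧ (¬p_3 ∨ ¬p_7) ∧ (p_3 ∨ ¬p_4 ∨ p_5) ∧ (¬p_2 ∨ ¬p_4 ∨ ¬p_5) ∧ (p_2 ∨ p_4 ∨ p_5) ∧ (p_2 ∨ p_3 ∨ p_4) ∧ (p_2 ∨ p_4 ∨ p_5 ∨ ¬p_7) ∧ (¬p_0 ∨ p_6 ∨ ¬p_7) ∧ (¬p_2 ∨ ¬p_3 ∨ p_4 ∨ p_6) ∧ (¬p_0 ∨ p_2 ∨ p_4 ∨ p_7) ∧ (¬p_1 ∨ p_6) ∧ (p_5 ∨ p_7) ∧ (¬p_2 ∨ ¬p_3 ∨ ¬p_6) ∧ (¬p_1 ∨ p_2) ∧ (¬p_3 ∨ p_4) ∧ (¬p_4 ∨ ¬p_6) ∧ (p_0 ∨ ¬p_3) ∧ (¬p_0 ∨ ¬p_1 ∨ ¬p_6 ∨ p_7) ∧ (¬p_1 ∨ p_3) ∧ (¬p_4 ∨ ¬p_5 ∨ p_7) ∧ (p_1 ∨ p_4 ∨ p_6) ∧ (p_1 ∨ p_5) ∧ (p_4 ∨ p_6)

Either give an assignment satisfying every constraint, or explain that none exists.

p_0 = False; p_1 = False; p_2 = True; p_3 = False; p_4 = False; p_5 = True; p_6 = True; p_7 = True

Unit clause (¬p_1) forces p_1 = False.
In (p_1 ∨ p_5) only p_5 is left, so p_5 = True.
Set p_0 = False.
  then (p_0 ∨ ¬p_3) forces p_3 = False.
  then (p_0 ∨ p_3 ∨ p_7) forces p_7 = True.
Set p_2 = True.
  then (¬p_2 ∨ ¬p_4 ∨ ¬p_5) forces p_4 = False.
  then (p_1 ∨ p_4 ∨ p_6) forces p_6 = True.
All clauses satisfied.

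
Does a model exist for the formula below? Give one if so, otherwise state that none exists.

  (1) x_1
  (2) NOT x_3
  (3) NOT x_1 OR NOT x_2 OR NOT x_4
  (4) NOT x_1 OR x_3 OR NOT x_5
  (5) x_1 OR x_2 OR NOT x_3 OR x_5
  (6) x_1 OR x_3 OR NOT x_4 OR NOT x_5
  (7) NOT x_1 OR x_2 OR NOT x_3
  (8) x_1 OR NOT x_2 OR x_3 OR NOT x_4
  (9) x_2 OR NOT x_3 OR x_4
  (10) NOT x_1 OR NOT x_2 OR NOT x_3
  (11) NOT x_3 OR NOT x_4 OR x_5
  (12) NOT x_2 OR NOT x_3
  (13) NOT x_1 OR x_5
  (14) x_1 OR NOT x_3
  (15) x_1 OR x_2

Case x_1 = True:
  (NOT x_3) forces x_3 = False.
  (NOT x_1 OR x_3 OR NOT x_5) forces x_5 = False.
  Clause (NOT x_1 OR x_5) is falsified — contradiction.
Case x_1 = False:
  Clause (x_1) is falsified — contradiction.
Both cases fail, so the formula is unsatisfiable.

UNSATISFIABLE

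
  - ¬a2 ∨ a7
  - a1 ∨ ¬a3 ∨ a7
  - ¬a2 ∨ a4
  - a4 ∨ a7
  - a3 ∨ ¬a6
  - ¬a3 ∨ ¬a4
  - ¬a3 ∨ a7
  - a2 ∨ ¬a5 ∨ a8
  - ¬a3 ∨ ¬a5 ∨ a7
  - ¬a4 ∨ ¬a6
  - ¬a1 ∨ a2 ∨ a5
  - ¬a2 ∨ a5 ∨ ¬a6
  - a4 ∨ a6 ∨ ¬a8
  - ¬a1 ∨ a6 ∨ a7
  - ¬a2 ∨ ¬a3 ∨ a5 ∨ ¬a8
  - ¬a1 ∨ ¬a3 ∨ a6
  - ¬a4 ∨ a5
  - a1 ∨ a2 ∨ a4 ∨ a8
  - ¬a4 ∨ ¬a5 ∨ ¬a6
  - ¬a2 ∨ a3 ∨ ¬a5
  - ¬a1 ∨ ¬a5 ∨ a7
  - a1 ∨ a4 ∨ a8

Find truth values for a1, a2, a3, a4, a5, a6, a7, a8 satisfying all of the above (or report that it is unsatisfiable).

Set a1 = False.
Set a2 = False.
Set a3 = False.
  then (a3 ∨ ¬a6) forces a6 = False.
Try a4 = False:
  (a4 ∨ a7) forces a7 = True.
  (a4 ∨ a6 ∨ ¬a8) forces a8 = False.
  clause (a1 ∨ a2 ∨ a4 ∨ a8) is falsified — backtrack.
So a4 = True.
  then (¬a4 ∨ a5) forces a5 = True.
  then (a2 ∨ ¬a5 ∨ a8) forces a8 = True.
Set a7 = False.
All clauses satisfied.

a1=F, a2=F, a3=F, a4=T, a5=T, a6=F, a7=F, a8=T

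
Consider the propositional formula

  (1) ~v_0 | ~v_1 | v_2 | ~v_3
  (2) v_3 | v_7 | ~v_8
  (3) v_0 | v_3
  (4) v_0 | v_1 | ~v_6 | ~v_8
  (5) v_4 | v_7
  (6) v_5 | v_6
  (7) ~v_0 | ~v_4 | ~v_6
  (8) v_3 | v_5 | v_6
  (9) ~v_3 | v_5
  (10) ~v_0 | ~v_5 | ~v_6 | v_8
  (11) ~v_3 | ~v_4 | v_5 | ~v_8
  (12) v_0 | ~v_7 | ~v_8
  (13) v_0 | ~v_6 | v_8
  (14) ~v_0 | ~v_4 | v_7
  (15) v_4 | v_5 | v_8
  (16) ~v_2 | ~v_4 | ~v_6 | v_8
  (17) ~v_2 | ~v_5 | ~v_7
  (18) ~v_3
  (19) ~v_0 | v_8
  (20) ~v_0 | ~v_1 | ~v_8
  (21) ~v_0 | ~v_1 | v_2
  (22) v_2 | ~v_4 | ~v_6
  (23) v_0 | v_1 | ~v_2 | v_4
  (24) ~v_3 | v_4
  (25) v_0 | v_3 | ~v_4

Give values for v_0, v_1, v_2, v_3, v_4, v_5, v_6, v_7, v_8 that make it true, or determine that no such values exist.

Unit clause (~v_3) forces v_3 = False.
In (v_0 | v_3) only v_0 is left, so v_0 = True.
In (~v_0 | v_8) only v_8 is left, so v_8 = True.
In (~v_0 | ~v_1 | ~v_8) only ~v_1 is left, so v_1 = False.
In (v_3 | v_7 | ~v_8) only v_7 is left, so v_7 = True.
Set v_2 = False.
Set v_4 = True.
  then (~v_0 | ~v_4 | ~v_6) forces v_6 = False.
  then (v_3 | v_5 | v_6) forces v_5 = True.
All clauses satisfied.

v_0: True; v_1: False; v_2: False; v_3: False; v_4: True; v_5: True; v_6: False; v_7: True; v_8: True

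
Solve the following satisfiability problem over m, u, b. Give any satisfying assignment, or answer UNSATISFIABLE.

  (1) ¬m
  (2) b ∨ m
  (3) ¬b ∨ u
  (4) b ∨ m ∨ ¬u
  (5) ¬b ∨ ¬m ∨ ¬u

m: False, u: True, b: True

Unit clause (¬m) forces m = False.
In (b ∨ m) only b is left, so b = True.
In (¬b ∨ u) only u is left, so u = True.
Check each clause:
  (¬m): ¬m holds.
  (b ∨ m): b holds.
  (¬b ∨ u): u holds.
  (b ∨ m ∨ ¬u): b holds.
  (¬b ∨ ¬m ∨ ¬u): ¬m holds.
All clauses satisfied.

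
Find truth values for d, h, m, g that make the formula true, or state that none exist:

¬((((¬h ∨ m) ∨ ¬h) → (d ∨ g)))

d=F, h=F, m=T, g=F

  ¬((((¬h ∨ m) ∨ ¬h) → (d ∨ g))) = True
    ((¬h ∨ m) ∨ ¬h) → (d ∨ g) = False
      (¬h ∨ m) ∨ ¬h = True
        ¬h ∨ m = True
          ¬h = True
        ¬h = True
      d ∨ g = False
The formula evaluates to True.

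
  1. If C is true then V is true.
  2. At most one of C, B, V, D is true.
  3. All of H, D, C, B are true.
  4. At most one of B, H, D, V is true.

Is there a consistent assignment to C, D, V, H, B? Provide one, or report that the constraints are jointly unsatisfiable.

Case H = True:
  (3) forces D = True.
  Constraint (4) is violated (H=T, D=T) — contradiction.
Case H = False:
  Constraint (3) is violated (H=F) — contradiction.
Both cases fail — unsatisfiable.

Unsatisfiable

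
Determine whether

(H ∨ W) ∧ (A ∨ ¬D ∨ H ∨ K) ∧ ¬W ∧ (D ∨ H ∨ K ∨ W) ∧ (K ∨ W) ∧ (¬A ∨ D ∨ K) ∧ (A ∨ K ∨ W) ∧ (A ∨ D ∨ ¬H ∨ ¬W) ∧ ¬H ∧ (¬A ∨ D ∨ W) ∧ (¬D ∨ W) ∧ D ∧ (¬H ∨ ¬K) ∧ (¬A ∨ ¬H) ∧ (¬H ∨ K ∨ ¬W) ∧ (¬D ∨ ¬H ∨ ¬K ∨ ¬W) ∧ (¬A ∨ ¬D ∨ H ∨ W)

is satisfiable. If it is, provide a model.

Case D = True:
  (¬W) forces W = False.
  Clause (¬D ∨ W) is falsified — contradiction.
Case D = False:
  Clause (D) is falsified — contradiction.
Both cases fail, so the formula is unsatisfiable.

No satisfying assignment exists.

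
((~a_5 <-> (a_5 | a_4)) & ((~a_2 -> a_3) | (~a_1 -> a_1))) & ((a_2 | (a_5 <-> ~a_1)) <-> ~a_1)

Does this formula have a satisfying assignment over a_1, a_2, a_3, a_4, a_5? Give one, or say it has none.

a_1 = False; a_2 = True; a_3 = True; a_4 = True; a_5 = False

  (~a_5 <-> (a_5 | a_4)) & ((~a_2 -> a_3) | (~a_1 -> a_1)) = True
    ~a_5 <-> (a_5 | a_4) = True
      ~a_5 = True
      a_5 | a_4 = True
    (~a_2 -> a_3) | (~a_1 -> a_1) = True
      ~a_2 -> a_3 = True
        ~a_2 = False
      ~a_1 -> a_1 = False
        ~a_1 = True
  (a_2 | (a_5 <-> ~a_1)) <-> ~a_1 = True
    a_2 | (a_5 <-> ~a_1) = True
      a_5 <-> ~a_1 = False
        ~a_1 = True
    ~a_1 = True
Both conjuncts True, so the formula holds.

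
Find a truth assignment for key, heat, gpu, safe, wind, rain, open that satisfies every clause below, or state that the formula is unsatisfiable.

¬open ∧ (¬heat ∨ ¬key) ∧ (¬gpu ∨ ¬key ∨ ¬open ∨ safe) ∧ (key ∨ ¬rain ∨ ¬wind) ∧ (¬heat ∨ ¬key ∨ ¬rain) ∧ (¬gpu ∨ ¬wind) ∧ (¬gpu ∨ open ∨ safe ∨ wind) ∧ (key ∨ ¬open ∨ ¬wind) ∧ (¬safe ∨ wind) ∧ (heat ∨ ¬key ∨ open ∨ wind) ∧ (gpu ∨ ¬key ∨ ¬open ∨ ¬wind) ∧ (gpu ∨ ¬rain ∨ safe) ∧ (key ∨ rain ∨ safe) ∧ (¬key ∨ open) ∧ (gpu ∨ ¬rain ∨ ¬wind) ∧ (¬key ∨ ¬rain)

Unit clause (¬open) forces open = False.
In (¬key ∨ open) only ¬key is left, so key = False.
Set heat = True.
Try gpu = True:
  (¬gpu ∨ ¬wind) forces wind = False.
  (¬gpu ∨ open ∨ safe ∨ wind) forces safe = True.
  clause (¬safe ∨ wind) is falsified — backtrack.
So gpu = False.
Set safe = True.
  then (¬safe ∨ wind) forces wind = True.
  then (gpu ∨ ¬rain ∨ ¬wind) forces rain = False.
All clauses satisfied.

key = False; heat = True; gpu = False; safe = True; wind = True; rain = False; open = False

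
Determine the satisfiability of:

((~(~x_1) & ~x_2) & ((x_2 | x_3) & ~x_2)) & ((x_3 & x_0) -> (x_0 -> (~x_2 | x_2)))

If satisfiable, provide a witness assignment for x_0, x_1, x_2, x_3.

x_0 = True; x_1 = True; x_2 = False; x_3 = True

  (~(~x_1) & ~x_2) & ((x_2 | x_3) & ~x_2) = True
    ~(~x_1) & ~x_2 = True
      ~(~x_1) = True
        ~x_1 = False
      ~x_2 = True
    (x_2 | x_3) & ~x_2 = True
      x_2 | x_3 = True
      ~x_2 = True
  (x_3 & x_0) -> (x_0 -> (~x_2 | x_2)) = True
    x_3 & x_0 = True
    x_0 -> (~x_2 | x_2) = True
      ~x_2 | x_2 = True
        ~x_2 = True
Both conjuncts True, so the formula holds.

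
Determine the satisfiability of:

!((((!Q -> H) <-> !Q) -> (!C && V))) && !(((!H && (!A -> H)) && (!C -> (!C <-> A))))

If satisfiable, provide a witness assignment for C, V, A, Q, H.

C = True; V = False; A = True; Q = False; H = True

  !((((!Q -> H) <-> !Q) -> (!C && V))) = True
    ((!Q -> H) <-> !Q) -> (!C && V) = False
      (!Q -> H) <-> !Q = True
        !Q -> H = True
          !Q = True
        !Q = True
      !C && V = False
        !C = False
  !(((!H && (!A -> H)) && (!C -> (!C <-> A)))) = True
    (!H && (!A -> H)) && (!C -> (!C <-> A)) = False
      !H && (!A -> H) = False
        !H = False
        !A -> H = True
          !A = False
      !C -> (!C <-> A) = True
        !C = False
        !C <-> A = False
          !C = False
Both conjuncts True, so the formula holds.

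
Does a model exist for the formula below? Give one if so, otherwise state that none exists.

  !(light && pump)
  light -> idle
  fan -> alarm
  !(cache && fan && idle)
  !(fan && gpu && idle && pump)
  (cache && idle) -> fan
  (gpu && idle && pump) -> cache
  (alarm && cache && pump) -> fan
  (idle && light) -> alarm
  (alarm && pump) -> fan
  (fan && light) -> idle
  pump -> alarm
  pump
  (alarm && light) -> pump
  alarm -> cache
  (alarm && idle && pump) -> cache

cache = True, fan = True, alarm = True, gpu = False, idle = False, light = False, pump = True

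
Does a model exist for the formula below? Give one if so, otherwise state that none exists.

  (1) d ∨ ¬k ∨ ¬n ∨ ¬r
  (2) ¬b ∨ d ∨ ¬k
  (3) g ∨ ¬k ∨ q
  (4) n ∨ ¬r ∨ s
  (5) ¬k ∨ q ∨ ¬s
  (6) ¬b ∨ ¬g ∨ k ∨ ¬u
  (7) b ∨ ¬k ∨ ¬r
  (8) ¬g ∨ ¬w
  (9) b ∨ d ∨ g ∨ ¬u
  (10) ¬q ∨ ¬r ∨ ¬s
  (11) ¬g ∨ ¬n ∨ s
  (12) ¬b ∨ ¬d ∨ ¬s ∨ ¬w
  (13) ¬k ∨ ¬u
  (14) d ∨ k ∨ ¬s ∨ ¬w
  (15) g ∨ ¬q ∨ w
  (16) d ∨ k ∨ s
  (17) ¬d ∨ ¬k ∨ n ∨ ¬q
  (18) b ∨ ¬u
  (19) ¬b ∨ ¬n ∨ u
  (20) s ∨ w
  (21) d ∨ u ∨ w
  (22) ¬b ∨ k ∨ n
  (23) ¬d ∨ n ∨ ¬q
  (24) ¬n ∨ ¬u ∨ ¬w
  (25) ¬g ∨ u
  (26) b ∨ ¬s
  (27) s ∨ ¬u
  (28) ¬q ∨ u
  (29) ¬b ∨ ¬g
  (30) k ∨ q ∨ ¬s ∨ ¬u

Set d = True.
Set b = False.
  then (b ∨ ¬u) forces u = False.
  then (¬g ∨ u) forces g = False.
  then (b ∨ ¬s) forces s = False.
  then (¬q ∨ u) forces q = False.
  then (g ∨ ¬k ∨ q) forces k = False.
  then (s ∨ w) forces w = True.
Set n = True.
Set r = False.
All clauses satisfied.

d = True, b = False, w = True, n = True, g = False, s = False, r = False, u = False, k = False, q = False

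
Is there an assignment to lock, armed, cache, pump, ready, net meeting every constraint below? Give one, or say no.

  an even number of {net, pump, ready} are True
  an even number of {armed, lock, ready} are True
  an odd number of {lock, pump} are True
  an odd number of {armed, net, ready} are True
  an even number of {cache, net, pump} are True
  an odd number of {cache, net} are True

lock: False, armed: False, cache: False, pump: True, ready: False, net: True

{net, pump, ready}: 2 true → even ✓
{armed, lock, ready}: 0 true → even ✓
{lock, pump}: 1 true → odd ✓
{armed, net, ready}: 1 true → odd ✓
{cache, net, pump}: 2 true → even ✓
{cache, net}: 1 true → odd ✓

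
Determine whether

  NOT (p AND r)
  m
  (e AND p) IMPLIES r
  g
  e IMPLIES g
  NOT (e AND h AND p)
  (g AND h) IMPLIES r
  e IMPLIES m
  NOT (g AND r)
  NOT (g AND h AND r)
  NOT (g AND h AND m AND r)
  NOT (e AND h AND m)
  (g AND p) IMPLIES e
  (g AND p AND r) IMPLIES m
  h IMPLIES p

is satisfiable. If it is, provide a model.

Unit clause (m) forces m = True.
Unit clause (g) forces g = True.
In (NOT g OR NOT r) only NOT r is left, so r = False.
In (NOT g OR NOT h OR r) only NOT h is left, so h = False.
Try p = True:
  (NOT e OR NOT p OR r) forces e = False.
  clause (e OR NOT g OR NOT p) is falsified — backtrack.
So p = False.
Set e = False.
All clauses satisfied.

p = False, m = True, h = False, g = True, e = False, r = False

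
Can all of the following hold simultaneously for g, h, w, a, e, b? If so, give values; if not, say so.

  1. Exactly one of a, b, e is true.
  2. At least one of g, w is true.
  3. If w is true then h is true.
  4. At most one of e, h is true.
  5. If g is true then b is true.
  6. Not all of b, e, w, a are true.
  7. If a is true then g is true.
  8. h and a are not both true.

g = False; h = True; w = True; a = False; e = False; b = True

  (1) {a, b, e}: 1 true — exactly one ✓
  (2) {g, w}: 1 true — at least one ✓
  (3) w=T ⇒ h: T ✓
  (4) {e, h}: 1 true — at most one ✓
  (5) g=F ⇒ b: vacuous ✓
  (6) {b, e, w, a}: 2/4 true — not all ✓
  (7) a=F ⇒ g: vacuous ✓
  (8) h=T, a=F — not both ✓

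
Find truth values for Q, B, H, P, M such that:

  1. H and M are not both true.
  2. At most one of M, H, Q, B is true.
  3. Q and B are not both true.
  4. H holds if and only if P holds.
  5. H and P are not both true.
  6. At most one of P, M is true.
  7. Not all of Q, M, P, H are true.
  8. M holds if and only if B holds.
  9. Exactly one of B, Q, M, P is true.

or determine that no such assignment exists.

Q: True; B: False; H: False; P: False; M: False

  (1) H=F, M=F — not both ✓
  (2) {M, H, Q, B}: 1 true — at most one ✓
  (3) Q=T, B=F — not both ✓
  (4) H=F, P=F — same ✓
  (5) H=F, P=F — not both ✓
  (6) {P, M}: 0 true — at most one ✓
  (7) {Q, M, P, H}: 1/4 true — not all ✓
  (8) M=F, B=F — same ✓
  (9) {B, Q, M, P}: 1 true — exactly one ✓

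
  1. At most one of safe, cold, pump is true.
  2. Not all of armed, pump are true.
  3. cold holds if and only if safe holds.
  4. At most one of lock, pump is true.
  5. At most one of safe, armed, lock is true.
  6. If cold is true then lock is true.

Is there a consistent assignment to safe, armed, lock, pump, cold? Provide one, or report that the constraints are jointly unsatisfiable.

safe: False, armed: True, lock: False, pump: False, cold: False

  (1) {safe, cold, pump}: 0 true — at most one ✓
  (2) {armed, pump}: 1/2 true — not all ✓
  (3) cold=F, safe=F — same ✓
  (4) {lock, pump}: 0 true — at most one ✓
  (5) {safe, armed, lock}: 1 true — at most one ✓
  (6) cold=F ⇒ lock: vacuous ✓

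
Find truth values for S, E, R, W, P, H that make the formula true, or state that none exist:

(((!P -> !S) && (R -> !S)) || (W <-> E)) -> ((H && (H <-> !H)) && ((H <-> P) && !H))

S = True, E = False, R = True, W = True, P = True, H = False

  (((!P -> !S) && (R -> !S)) || (W <-> E)) -> ((H && (H <-> !H)) && ((H <-> P) && !H)) = True
    ((!P -> !S) && (R -> !S)) || (W <-> E) = False
      (!P -> !S) && (R -> !S) = False
        !P -> !S = True
          !P = False
          !S = False
        R -> !S = False
          !S = False
      W <-> E = False
    (H && (H <-> !H)) && ((H <-> P) && !H) = False
      H && (H <-> !H) = False
        H <-> !H = False
          !H = True
      (H <-> P) && !H = False
        H <-> P = False
        !H = True
The formula evaluates to True.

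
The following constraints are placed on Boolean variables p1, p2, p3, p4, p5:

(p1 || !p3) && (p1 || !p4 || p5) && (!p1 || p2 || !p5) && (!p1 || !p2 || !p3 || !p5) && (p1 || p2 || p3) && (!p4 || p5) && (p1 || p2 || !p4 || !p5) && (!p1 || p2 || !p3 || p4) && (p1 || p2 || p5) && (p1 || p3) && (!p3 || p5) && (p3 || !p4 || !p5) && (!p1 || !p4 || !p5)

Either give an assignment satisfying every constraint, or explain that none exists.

Try p1 = False:
  (p1 || !p3) forces p3 = False.
  clause (p1 || p3) is falsified — backtrack.
So p1 = True.
Set p2 = True.
Set p3 = False.
Set p4 = False.
Set p5 = False.
All clauses satisfied.

p1: True, p2: True, p3: False, p4: False, p5: False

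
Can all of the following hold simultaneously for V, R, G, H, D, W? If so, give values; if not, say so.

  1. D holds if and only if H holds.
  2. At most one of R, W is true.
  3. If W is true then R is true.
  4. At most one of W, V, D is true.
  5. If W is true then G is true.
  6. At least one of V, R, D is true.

V = True, R = True, G = True, H = False, D = False, W = False

  (1) D=F, H=F — same ✓
  (2) {R, W}: 1 true — at most one ✓
  (3) W=F ⇒ R: vacuous ✓
  (4) {W, V, D}: 1 true — at most one ✓
  (5) W=F ⇒ G: vacuous ✓
  (6) {V, R, D}: 2 true — at least one ✓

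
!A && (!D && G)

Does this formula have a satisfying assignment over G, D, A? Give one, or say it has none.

G = True, D = False, A = False

  !A = True
  !D && G = True
    !D = True
Both conjuncts True, so the formula holds.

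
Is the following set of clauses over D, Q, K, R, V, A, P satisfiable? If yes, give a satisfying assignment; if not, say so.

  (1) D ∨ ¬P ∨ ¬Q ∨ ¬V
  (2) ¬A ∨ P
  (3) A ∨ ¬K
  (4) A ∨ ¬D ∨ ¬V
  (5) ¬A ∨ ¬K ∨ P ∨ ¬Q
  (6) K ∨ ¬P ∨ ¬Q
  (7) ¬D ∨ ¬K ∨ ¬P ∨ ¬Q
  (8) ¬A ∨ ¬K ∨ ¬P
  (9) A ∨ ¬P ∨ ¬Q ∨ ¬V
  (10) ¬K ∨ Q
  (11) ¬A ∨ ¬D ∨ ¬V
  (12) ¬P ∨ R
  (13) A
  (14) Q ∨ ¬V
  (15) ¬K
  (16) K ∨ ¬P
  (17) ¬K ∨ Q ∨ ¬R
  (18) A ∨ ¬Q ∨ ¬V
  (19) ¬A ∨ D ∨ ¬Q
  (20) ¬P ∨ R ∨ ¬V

Case K = True:
  Clause (¬K) is falsified — contradiction.
Case K = False:
  (A) forces A = True.
  (¬A ∨ P) forces P = True.
  Clause (K ∨ ¬P) is falsified — contradiction.
Both cases fail, so the formula is unsatisfiable.

The formula is unsatisfiable.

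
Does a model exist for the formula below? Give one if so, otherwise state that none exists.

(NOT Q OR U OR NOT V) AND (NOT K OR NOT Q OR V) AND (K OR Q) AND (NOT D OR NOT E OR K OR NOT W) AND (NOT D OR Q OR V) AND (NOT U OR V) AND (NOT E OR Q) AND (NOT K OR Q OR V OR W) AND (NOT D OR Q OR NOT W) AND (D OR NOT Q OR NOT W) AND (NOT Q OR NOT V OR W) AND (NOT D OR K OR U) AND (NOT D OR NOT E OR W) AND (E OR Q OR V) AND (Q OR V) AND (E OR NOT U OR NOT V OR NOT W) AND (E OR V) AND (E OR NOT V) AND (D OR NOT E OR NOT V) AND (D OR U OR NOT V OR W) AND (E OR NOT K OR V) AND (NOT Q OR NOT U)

U = False, Q = True, E = True, K = False, V = False, D = False, W = False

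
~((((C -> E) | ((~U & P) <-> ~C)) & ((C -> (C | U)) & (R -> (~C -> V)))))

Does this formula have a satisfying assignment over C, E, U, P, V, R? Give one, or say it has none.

C=T, E=F, U=F, P=T, V=F, R=F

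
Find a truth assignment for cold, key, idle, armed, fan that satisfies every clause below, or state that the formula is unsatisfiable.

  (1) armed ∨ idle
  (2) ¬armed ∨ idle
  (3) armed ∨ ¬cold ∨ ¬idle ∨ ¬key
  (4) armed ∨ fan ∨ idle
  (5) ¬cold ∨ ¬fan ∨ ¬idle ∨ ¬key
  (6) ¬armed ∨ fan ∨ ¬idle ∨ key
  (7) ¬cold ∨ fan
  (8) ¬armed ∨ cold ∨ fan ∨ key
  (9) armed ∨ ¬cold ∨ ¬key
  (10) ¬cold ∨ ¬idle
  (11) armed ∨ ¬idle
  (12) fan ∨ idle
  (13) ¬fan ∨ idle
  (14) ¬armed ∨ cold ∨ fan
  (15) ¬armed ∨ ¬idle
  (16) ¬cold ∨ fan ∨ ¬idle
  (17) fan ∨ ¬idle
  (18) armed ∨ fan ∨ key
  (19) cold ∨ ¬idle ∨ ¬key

No satisfying assignment exists.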